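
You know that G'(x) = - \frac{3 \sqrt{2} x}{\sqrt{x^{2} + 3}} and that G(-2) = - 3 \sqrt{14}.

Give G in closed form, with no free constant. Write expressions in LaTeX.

The substitution u = 2 x^{2} + 6 works: G'(x) is exactly (dG/du)*(du/dx) for that inner function.
A general antiderivative is - 3 \sqrt{2 x^{2} + 6} + C.
The condition gives C = - 3 \sqrt{14} - (- 3 \sqrt{14}) = 0.
So G(x) = - 3 \sqrt{2 x^{2} + 6}.
Check: d/dx[- 3 \sqrt{2 x^{2} + 6}] = - \frac{3 \sqrt{2} x}{\sqrt{x^{2} + 3}} = G'(x).

G(x) = - 3 \sqrt{2 x^{2} + 6}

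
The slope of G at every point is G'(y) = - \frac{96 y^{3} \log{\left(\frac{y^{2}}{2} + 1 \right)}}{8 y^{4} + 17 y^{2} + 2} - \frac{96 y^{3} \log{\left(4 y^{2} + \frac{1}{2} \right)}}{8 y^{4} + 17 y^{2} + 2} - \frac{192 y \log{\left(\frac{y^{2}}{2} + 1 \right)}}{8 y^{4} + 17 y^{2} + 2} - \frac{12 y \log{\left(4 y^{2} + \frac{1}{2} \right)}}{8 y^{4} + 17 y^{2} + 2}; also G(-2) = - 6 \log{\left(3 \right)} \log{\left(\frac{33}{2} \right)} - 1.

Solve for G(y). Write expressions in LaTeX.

Recognize the product-rule pattern: G'(y) = u'v + uv' with u = - 6 \log{\left(\frac{y^{2}}{2} + 1 \right)}, v = \log{\left(4 y^{2} + \frac{1}{2} \right)}, so integration by parts undoes it.
A general antiderivative is - 6 \log{\left(\frac{y^{2}}{2} + 1 \right)} \log{\left(4 y^{2} + \frac{1}{2} \right)} + C.
The condition gives C = - 6 \log{\left(3 \right)} \log{\left(\frac{33}{2} \right)} - 1 - (- 6 \log{\left(3 \right)} \log{\left(\frac{33}{2} \right)}) = -1.
So G(y) = - 6 \log{\left(\frac{y^{2}}{2} + 1 \right)} \log{\left(4 y^{2} + \frac{1}{2} \right)} - 1.
Check: d/dy[- 6 \log{\left(\frac{y^{2}}{2} + 1 \right)} \log{\left(4 y^{2} + \frac{1}{2} \right)} - 1] = \frac{- 96 y^{3} \log{\left(\frac{y^{2}}{2} + 1 \right)} - 96 y^{3} \log{\left(4 y^{2} + \frac{1}{2} \right)} - 192 y \log{\left(\frac{y^{2}}{2} + 1 \right)} - 12 y \log{\left(4 y^{2} + \frac{1}{2} \right)}}{8 y^{4} + 17 y^{2} + 2}, which equals G'(y).

G(y) = - 6 \log{\left(\frac{y^{2}}{2} + 1 \right)} \log{\left(4 y^{2} + \frac{1}{2} \right)} - 1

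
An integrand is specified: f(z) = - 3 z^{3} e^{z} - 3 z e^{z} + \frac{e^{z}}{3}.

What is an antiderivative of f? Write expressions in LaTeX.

f has the shape u'v + uv' for u = - 3 z^{3} + 9 z^{2} - 21 z + \frac{64}{3} and v = e^{z} — it is the derivative of the product u*v.
Check: d/dz[- 3 z^{3} e^{z} + 9 z^{2} e^{z} - 21 z e^{z} + \frac{64 e^{z}}{3}] = - 3 z^{3} e^{z} - 3 z e^{z} + \frac{e^{z}}{3} = f(z).

An antiderivative is F(z) = - 3 z^{3} e^{z} + 9 z^{2} e^{z} - 21 z e^{z} + \frac{64 e^{z}}{3}.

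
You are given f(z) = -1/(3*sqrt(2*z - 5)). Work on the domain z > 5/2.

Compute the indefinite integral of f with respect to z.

Check any antiderivative F(z) by computing F'(z) and comparing it with f(z).
Check: d/dz[-sqrt(2*z - 5)/3] = -1/(3*sqrt(2*z - 5)) = f(z).

F(z) = -sqrt(2*z - 5)/3 + C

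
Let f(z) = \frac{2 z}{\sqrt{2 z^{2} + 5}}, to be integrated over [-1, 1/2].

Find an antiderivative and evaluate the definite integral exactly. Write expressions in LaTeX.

f matches the chain-rule pattern g'(h)*h' with inner function h(z) = 2 z^{2} + 5; substituting u = h(z) collapses the integral.
F(z) = \sqrt{2 z^{2} + 5} is an antiderivative of f.
Check: d/dz[\sqrt{2 z^{2} + 5}] = \frac{2 z}{\sqrt{2 z^{2} + 5}} = f(z).
F(1/2) = \frac{\sqrt{22}}{2}; F(-1) = \sqrt{7}.
Integral = F(1/2) - F(-1) = - \sqrt{7} + \frac{\sqrt{22}}{2}.

Antiderivative: F(z) = \sqrt{2 z^{2} + 5}; value = - \sqrt{7} + \frac{\sqrt{22}}{2}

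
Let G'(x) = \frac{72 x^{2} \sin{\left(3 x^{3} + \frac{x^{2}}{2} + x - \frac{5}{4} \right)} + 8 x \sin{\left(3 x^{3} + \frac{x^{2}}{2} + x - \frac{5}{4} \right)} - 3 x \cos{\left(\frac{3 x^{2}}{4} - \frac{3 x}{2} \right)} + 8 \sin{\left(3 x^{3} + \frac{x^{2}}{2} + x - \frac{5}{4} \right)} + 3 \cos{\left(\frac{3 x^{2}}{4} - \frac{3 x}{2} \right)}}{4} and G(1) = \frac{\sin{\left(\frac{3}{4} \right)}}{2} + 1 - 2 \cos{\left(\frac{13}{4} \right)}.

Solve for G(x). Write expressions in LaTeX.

G(x) = - \frac{\sin{\left(\frac{3 x^{2}}{4} - \frac{3 x}{2} \right)} + 4 \cos{\left(3 x^{3} + \frac{x^{2}}{2} + x - \frac{5}{4} \right)} - 2}{2}

Check a candidate G(x) by differentiating: d/dx[G] must match the given G'(x).
A general antiderivative is - \frac{\sin{\left(\frac{3 x^{2}}{4} - \frac{3 x}{2} \right)}}{2} - 2 \cos{\left(3 x^{3} + \frac{x^{2}}{2} + x - \frac{5}{4} \right)} + C.
The condition gives C = \frac{\sin{\left(\frac{3}{4} \right)}}{2} + 1 - 2 \cos{\left(\frac{13}{4} \right)} - (\frac{\sin{\left(\frac{3}{4} \right)}}{2} - 2 \cos{\left(\frac{13}{4} \right)}) = 1.
So G(x) = - \frac{\sin{\left(\frac{3 x^{2}}{4} - \frac{3 x}{2} \right)} + 4 \cos{\left(3 x^{3} + \frac{x^{2}}{2} + x - \frac{5}{4} \right)} - 2}{2}.
Check: d/dx[- \frac{\sin{\left(\frac{3 x^{2}}{4} - \frac{3 x}{2} \right)} + 4 \cos{\left(3 x^{3} + \frac{x^{2}}{2} + x - \frac{5}{4} \right)} - 2}{2}] = 18 x^{2} \sin{\left(3 x^{3} + \frac{x^{2}}{2} + x - \frac{5}{4} \right)} + 2 x \sin{\left(3 x^{3} + \frac{x^{2}}{2} + x - \frac{5}{4} \right)} - \frac{3 x \cos{\left(\frac{3 x^{2}}{4} - \frac{3 x}{2} \right)}}{4} + 2 \sin{\left(3 x^{3} + \frac{x^{2}}{2} + x - \frac{5}{4} \right)} + \frac{3 \cos{\left(\frac{3 x^{2}}{4} - \frac{3 x}{2} \right)}}{4}, which equals G'(x).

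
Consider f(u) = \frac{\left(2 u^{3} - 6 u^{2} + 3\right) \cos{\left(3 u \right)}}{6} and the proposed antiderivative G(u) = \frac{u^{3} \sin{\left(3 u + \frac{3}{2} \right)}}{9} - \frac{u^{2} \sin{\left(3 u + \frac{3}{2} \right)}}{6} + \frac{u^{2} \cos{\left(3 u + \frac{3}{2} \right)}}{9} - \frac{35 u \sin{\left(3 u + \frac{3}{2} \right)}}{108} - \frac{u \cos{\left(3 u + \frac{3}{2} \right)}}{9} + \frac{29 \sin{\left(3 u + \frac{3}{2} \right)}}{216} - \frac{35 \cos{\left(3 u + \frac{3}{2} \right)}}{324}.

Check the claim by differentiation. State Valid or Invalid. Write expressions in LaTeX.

d/du[G] = \frac{u^{3} \cos{\left(3 u + \frac{3}{2} \right)}}{3} - \frac{u^{2} \cos{\left(3 u + \frac{3}{2} \right)}}{2} - \frac{3 u \cos{\left(3 u + \frac{3}{2} \right)}}{4} + \frac{7 \cos{\left(3 u + \frac{3}{2} \right)}}{24}
d/du[G] - f(u) = - \frac{u^{3} \cos{\left(3 u \right)}}{3} + \frac{u^{3} \cos{\left(3 u + \frac{3}{2} \right)}}{3} + u^{2} \cos{\left(3 u \right)} - \frac{u^{2} \cos{\left(3 u + \frac{3}{2} \right)}}{2} - \frac{3 u \cos{\left(3 u + \frac{3}{2} \right)}}{4} - \frac{\cos{\left(3 u \right)}}{2} + \frac{7 \cos{\left(3 u + \frac{3}{2} \right)}}{24} != 0.

Invalid: d/du[G] - f = - \frac{u^{3} \cos{\left(3 u \right)}}{3} + \frac{u^{3} \cos{\left(3 u + \frac{3}{2} \right)}}{3} + u^{2} \cos{\left(3 u \right)} - \frac{u^{2} \cos{\left(3 u + \frac{3}{2} \right)}}{2} - \frac{3 u \cos{\left(3 u + \frac{3}{2} \right)}}{4} - \frac{\cos{\left(3 u \right)}}{2} + \frac{7 \cos{\left(3 u + \frac{3}{2} \right)}}{24}, which is not 0.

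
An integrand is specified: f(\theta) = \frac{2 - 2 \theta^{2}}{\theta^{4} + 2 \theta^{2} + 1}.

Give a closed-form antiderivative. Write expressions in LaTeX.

Recognize the product-rule pattern: f = u'v + uv' with u = 2 \theta, v = \frac{1}{\theta^{2} + 1}, so integration by parts undoes it.
Check: d/d\theta[\frac{2 \theta}{\theta^{2} + 1}] = \frac{2 - 2 \theta^{2}}{\theta^{4} + 2 \theta^{2} + 1} = f(\theta).

An antiderivative is F(\theta) = \frac{2 \theta}{\theta^{2} + 1}.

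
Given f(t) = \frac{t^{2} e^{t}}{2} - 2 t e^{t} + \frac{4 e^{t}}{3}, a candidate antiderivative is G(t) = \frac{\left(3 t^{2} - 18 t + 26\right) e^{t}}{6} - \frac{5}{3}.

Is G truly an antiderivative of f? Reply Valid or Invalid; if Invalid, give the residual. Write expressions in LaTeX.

Valid - the claim checks out under differentiation.

d/dt[G] = \frac{t^{2} e^{t}}{2} - 2 t e^{t} + \frac{4 e^{t}}{3}
This equals f(t) exactly, so the claim holds.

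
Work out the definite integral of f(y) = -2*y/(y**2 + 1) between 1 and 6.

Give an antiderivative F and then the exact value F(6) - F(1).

f matches the chain-rule pattern g'(h)*h' with inner function h(y) = y**2 + 1; substituting u = h(y) collapses the integral.
F(y) = -log(y**2 + 1) is an antiderivative of f.
Check: d/dy[-log(y**2 + 1)] = -2*y/(y**2 + 1) = f(y).
F(6) = -log(37); F(1) = -log(2).
Integral = F(6) - F(1) = -log(37) + log(2).

Antiderivative: F(y) = -log(y**2 + 1); value = -log(37) + log(2)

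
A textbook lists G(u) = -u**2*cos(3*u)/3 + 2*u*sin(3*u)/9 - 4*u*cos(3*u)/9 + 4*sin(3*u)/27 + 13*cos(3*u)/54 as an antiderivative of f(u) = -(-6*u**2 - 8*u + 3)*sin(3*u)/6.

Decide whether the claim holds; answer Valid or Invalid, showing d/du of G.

d/du[G] = u**2*sin(3*u) + 4*u*sin(3*u)/3 - sin(3*u)/2
This equals f(u) exactly, so the claim holds.

Valid: G'(u) = f(u).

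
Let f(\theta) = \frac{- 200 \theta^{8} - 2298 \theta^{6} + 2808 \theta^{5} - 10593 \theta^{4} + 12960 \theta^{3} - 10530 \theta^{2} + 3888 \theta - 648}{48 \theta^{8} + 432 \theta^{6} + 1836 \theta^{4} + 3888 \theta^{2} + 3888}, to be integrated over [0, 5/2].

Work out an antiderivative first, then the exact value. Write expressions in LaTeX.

Antiderivative: F(\theta) = \frac{- 100 \theta^{5} + 180 \theta^{4} - 201 \theta^{3} + 108 \theta^{2} - 36 \theta}{24 \theta^{4} + 108 \theta^{2} + 216}; value = - \frac{460}{159}

Differentiate the proposed F(\theta) back; it has to land on f(\theta) exactly.
F(\theta) = \frac{- 100 \theta^{5} + 180 \theta^{4} - 201 \theta^{3} + 108 \theta^{2} - 36 \theta}{24 \theta^{4} + 108 \theta^{2} + 216} is an antiderivative of f.
Check: d/d\theta[\frac{- 100 \theta^{5} + 180 \theta^{4} - 201 \theta^{3} + 108 \theta^{2} - 36 \theta}{24 \theta^{4} + 108 \theta^{2} + 216}] = \frac{- 200 \theta^{8} - 2298 \theta^{6} + 2808 \theta^{5} - 10593 \theta^{4} + 12960 \theta^{3} - 10530 \theta^{2} + 3888 \theta - 648}{48 \theta^{8} + 432 \theta^{6} + 1836 \theta^{4} + 3888 \theta^{2} + 3888} = f(\theta).
F(5/2) = - \frac{460}{159}; F(0) = 0.
Integral = F(5/2) - F(0) = - \frac{460}{159}.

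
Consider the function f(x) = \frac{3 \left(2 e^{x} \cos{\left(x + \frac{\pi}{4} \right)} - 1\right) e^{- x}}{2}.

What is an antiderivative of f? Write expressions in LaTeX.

An antiderivative is F(x) = \frac{3 \left(2 e^{x} \sin{\left(x + \frac{\pi}{4} \right)} + 1\right) e^{- x}}{2}.

A candidate is checked by its d/dx: the result must match f(x).
Check: d/dx[\frac{3 \left(2 e^{x} \sin{\left(x + \frac{\pi}{4} \right)} + 1\right) e^{- x}}{2}] = \frac{\left(6 e^{x} \cos{\left(x + \frac{\pi}{4} \right)} - 3\right) e^{- x}}{2}, which equals f(x).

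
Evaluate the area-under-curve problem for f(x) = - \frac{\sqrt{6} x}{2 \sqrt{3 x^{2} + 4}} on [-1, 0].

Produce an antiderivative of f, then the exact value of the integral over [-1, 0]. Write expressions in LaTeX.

Antiderivative: F(x) = - \sqrt{\frac{x^{2}}{2} + \frac{2}{3}}; value = - \frac{\sqrt{6}}{3} + \frac{\sqrt{42}}{6}

f matches the chain-rule pattern g'(h)*h' with inner function h(x) = \frac{x^{2}}{2} + \frac{2}{3}; substituting u = h(x) collapses the integral.
F(x) = - \sqrt{\frac{x^{2}}{2} + \frac{2}{3}} is an antiderivative of f.
Check: d/dx[- \sqrt{\frac{x^{2}}{2} + \frac{2}{3}}] = - \frac{\sqrt{6} x}{2 \sqrt{3 x^{2} + 4}} = f(x).
F(0) = - \frac{\sqrt{6}}{3}; F(-1) = - \frac{\sqrt{42}}{6}.
Integral = F(0) - F(-1) = - \frac{\sqrt{6}}{3} + \frac{\sqrt{42}}{6}.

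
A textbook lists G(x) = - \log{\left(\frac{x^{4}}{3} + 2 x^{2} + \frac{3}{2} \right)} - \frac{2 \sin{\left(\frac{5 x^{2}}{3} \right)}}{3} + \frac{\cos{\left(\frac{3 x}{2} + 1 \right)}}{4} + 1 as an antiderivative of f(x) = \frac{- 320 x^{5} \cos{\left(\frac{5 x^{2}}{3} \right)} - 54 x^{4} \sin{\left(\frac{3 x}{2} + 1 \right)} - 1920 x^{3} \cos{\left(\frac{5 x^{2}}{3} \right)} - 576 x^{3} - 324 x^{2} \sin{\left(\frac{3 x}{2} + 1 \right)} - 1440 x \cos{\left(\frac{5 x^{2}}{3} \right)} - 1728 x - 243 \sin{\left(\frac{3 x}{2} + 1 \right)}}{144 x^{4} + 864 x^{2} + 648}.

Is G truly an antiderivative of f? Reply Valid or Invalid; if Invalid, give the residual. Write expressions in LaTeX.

d/dx[G] = \frac{- 320 x^{5} \cos{\left(\frac{5 x^{2}}{3} \right)} - 54 x^{4} \sin{\left(\frac{3 x}{2} + 1 \right)} - 1920 x^{3} \cos{\left(\frac{5 x^{2}}{3} \right)} - 576 x^{3} - 324 x^{2} \sin{\left(\frac{3 x}{2} + 1 \right)} - 1440 x \cos{\left(\frac{5 x^{2}}{3} \right)} - 1728 x - 243 \sin{\left(\frac{3 x}{2} + 1 \right)}}{144 x^{4} + 864 x^{2} + 648}
This equals f(x) exactly, so the claim holds.

Valid. The derivative of G reproduces f.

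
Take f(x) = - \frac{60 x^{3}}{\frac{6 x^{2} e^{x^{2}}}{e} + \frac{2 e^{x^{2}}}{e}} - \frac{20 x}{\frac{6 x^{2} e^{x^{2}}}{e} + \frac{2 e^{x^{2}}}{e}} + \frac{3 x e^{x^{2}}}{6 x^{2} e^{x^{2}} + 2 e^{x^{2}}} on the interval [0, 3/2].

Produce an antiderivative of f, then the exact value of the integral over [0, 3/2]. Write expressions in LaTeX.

Integrate term by term and add the pieces.
F(x) = 5 e^{1 - x^{2}} + \frac{\log{\left(2 x^{2} + \frac{2}{3} \right)}}{4} is an antiderivative of f.
Check: d/dx[5 e^{1 - x^{2}} + \frac{\log{\left(2 x^{2} + \frac{2}{3} \right)}}{4}] = \frac{- 60 x^{3} + \frac{3 x e^{x^{2}}}{e} - 20 x}{\frac{6 x^{2} e^{x^{2}}}{e} + \frac{2 e^{x^{2}}}{e}}, which equals f(x).
F(3/2) = \frac{\log{\left(\frac{31}{6} \right)}}{4} + \frac{5}{e^{\frac{5}{4}}}; F(0) = \frac{\log{\left(\frac{2}{3} \right)}}{4} + 5 e.
Integral = F(3/2) - F(0) = - 5 e - \frac{\log{\left(\frac{2}{3} \right)}}{4} + \frac{\log{\left(\frac{31}{6} \right)}}{4} + \frac{5}{e^{\frac{5}{4}}}.

Antiderivative: F(x) = 5 e^{1 - x^{2}} + \frac{\log{\left(2 x^{2} + \frac{2}{3} \right)}}{4}; value = - 5 e - \frac{\log{\left(\frac{2}{3} \right)}}{4} + \frac{\log{\left(\frac{31}{6} \right)}}{4} + \frac{5}{e^{\frac{5}{4}}}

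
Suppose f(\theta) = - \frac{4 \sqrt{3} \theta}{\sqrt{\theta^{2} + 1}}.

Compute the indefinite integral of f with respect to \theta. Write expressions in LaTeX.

f matches the chain-rule pattern g'(h)*h' with inner function h(\theta) = 3 \theta^{2} + 3; substituting u = h(\theta) collapses the integral.
Check: d/d\theta[- 4 \sqrt{3 \theta^{2} + 3}] = - \frac{4 \sqrt{3} \theta}{\sqrt{\theta^{2} + 1}} = f(\theta).

F(\theta) = - 4 \sqrt{3 \theta^{2} + 3} + C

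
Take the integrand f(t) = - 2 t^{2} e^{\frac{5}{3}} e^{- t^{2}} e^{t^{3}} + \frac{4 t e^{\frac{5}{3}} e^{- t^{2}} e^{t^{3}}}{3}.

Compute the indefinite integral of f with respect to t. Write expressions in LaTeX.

f matches the chain-rule pattern g'(h)*h' with inner function h(t) = t^{3} - t^{2} + \frac{5}{3}; substituting u = h(t) collapses the integral.
Check: d/dt[- \frac{2 e^{\frac{5}{3}} e^{- t^{2}} e^{t^{3}}}{3}] = \frac{\left(- 6 t^{2} e^{\frac{5}{3}} e^{t^{3}} + 4 t e^{\frac{5}{3}} e^{t^{3}}\right) e^{- t^{2}}}{3}, which equals f(t).

F(t) = - \frac{2 e^{\frac{5}{3}} e^{- t^{2}} e^{t^{3}}}{3} + C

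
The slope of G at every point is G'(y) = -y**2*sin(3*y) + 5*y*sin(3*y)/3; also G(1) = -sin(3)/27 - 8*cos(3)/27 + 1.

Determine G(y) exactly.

Integrate term by term and add the pieces.
A general antiderivative is y**2*cos(3*y)/3 - 2*y*sin(3*y)/9 - 5*y*cos(3*y)/9 + 5*sin(3*y)/27 - 2*cos(3*y)/27 + C.
The condition gives C = -sin(3)/27 - 8*cos(3)/27 + 1 - (-sin(3)/27 - 8*cos(3)/27) = 1.
So G(y) = (9*y**2*cos(3*y) - 6*y*sin(3*y) - 15*y*cos(3*y) + 5*sin(3*y) - 2*cos(3*y) + 27)/27.
Check: d/dy[(9*y**2*cos(3*y) - 6*y*sin(3*y) - 15*y*cos(3*y) + 5*sin(3*y) - 2*cos(3*y) + 27)/27] = -y**2*sin(3*y) + 5*y*sin(3*y)/3 = G'(y).

G(y) = (9*y**2*cos(3*y) - 6*y*sin(3*y) - 15*y*cos(3*y) + 5*sin(3*y) - 2*cos(3*y) + 27)/27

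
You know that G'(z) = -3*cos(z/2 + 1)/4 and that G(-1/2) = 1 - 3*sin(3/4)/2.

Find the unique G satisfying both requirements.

Whatever form G(z) takes, its d/dz must return the stated G'(z).
A general antiderivative is -3*sin(z/2 + 1)/2 + C.
The condition gives C = 1 - 3*sin(3/4)/2 - (-3*sin(3/4)/2) = 1.
So G(z) = 1 - 3*sin(z/2 + 1)/2.
Check: d/dz[1 - 3*sin(z/2 + 1)/2] = -3*cos(z/2 + 1)/4 = G'(z).

G(z) = 1 - 3*sin(z/2 + 1)/2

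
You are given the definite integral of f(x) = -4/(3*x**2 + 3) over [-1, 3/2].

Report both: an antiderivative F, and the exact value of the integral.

A candidate is checked by its d/dx: the result must match f(x).
F(x) = -4*atan(x)/3 is an antiderivative of f.
Check: d/dx[-4*atan(x)/3] = -4/(3*x**2 + 3) = f(x).
F(3/2) = -4*atan(3/2)/3; F(-1) = pi/3.
Integral = F(3/2) - F(-1) = -4*atan(3/2)/3 - pi/3.

Antiderivative: F(x) = -4*atan(x)/3; value = -4*atan(3/2)/3 - pi/3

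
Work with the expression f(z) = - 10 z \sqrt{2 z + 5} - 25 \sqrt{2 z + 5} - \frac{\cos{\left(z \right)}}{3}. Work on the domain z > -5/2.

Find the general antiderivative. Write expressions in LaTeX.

Integrate term by term and add the pieces.
Check: d/dz[- \left(2 z + 5\right)^{\frac{5}{2}} - \frac{\sin{\left(z \right)}}{3}] = - 10 z \sqrt{2 z + 5} - 25 \sqrt{2 z + 5} - \frac{\cos{\left(z \right)}}{3} = f(z).

F(z) = - \left(2 z + 5\right)^{\frac{5}{2}} - \frac{\sin{\left(z \right)}}{3} + C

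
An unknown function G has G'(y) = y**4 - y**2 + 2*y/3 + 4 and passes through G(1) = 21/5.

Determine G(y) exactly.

The integrand splits into summands that can be handled one at a time.
A general antiderivative is y**5/5 - y**3/3 + y**2/3 + 4*y + C.
The condition gives C = 21/5 - (21/5) = 0.
So G(y) = y*(3*y**4 - 5*y**2 + 5*y + 60)/15.
Check: d/dy[y*(3*y**4 - 5*y**2 + 5*y + 60)/15] = y**4 - y**2 + 2*y/3 + 4 = G'(y).

G(y) = y*(3*y**4 - 5*y**2 + 5*y + 60)/15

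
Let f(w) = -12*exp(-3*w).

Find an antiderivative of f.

Whatever form F(w) takes, F'(w) = f(w) is non-negotiable.
Check: d/dw[4*exp(-3*w)] = -12*exp(-3*w) = f(w).

An antiderivative is F(w) = 4*exp(-3*w).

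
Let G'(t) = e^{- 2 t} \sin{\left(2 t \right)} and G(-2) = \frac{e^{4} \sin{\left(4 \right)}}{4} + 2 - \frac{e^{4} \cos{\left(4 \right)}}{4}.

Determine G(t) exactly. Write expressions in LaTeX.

A first test for any G(t): its t-derivative must equal the given G'(t).
A general antiderivative is - \frac{e^{- 2 t} \sin{\left(2 t \right)}}{4} - \frac{e^{- 2 t} \cos{\left(2 t \right)}}{4} + C.
The condition gives C = \frac{e^{4} \sin{\left(4 \right)}}{4} + 2 - \frac{e^{4} \cos{\left(4 \right)}}{4} - (\frac{e^{4} \sin{\left(4 \right)}}{4} - \frac{e^{4} \cos{\left(4 \right)}}{4}) = 2.
So G(t) = \frac{\left(8 e^{2 t} - \sin{\left(2 t \right)} - \cos{\left(2 t \right)}\right) e^{- 2 t}}{4}.
Check: d/dt[\frac{\left(8 e^{2 t} - \sin{\left(2 t \right)} - \cos{\left(2 t \right)}\right) e^{- 2 t}}{4}] = e^{- 2 t} \sin{\left(2 t \right)} = G'(t).

G(t) = \frac{\left(8 e^{2 t} - \sin{\left(2 t \right)} - \cos{\left(2 t \right)}\right) e^{- 2 t}}{4}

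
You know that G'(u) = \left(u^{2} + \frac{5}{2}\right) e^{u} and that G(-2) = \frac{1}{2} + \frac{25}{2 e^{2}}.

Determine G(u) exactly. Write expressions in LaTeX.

G(u) = \frac{\left(2 u^{2} - 4 u + 9\right) e^{u}}{2} + \frac{1}{2}

Recognize the product-rule pattern: G'(u) = v'r + vr' with v = u^{2} - 2 u + \frac{9}{2}, r = e^{u}, so integration by parts undoes it.
A general antiderivative is \frac{\left(2 u^{2} - 4 u + 9\right) e^{u}}{2} + C.
The condition gives C = \frac{1}{2} + \frac{25}{2 e^{2}} - (\frac{25}{2 e^{2}}) = \frac{1}{2}.
So G(u) = \frac{\left(2 u^{2} - 4 u + 9\right) e^{u}}{2} + \frac{1}{2}.
Check: d/du[\frac{\left(2 u^{2} - 4 u + 9\right) e^{u}}{2} + \frac{1}{2}] = u^{2} e^{u} + \frac{5 e^{u}}{2}, which equals G'(u).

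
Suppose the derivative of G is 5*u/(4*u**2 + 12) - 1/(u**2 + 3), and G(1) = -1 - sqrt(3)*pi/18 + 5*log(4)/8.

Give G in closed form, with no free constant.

G(u) = -(-15*log(u**2 + 3) + 8*sqrt(3)*atan(sqrt(3)*u/3) + 24)/24

Integrate term by term and add the pieces.
A general antiderivative is 5*log(u**2 + 3)/8 - sqrt(3)*atan(sqrt(3)*u/3)/3 + C.
The condition gives C = -1 - sqrt(3)*pi/18 + 5*log(4)/8 - (-sqrt(3)*pi/18 + 5*log(4)/8) = -1.
So G(u) = -(-15*log(u**2 + 3) + 8*sqrt(3)*atan(sqrt(3)*u/3) + 24)/24.
Check: d/du[-(-15*log(u**2 + 3) + 8*sqrt(3)*atan(sqrt(3)*u/3) + 24)/24] = (5*u - 4)/(4*u**2 + 12), which equals G'(u).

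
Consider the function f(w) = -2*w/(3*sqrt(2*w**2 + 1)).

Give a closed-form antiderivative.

f matches the chain-rule pattern g'(h)*h' with inner function h(w) = 2*w**2 + 1; substituting u = h(w) collapses the integral.
Check: d/dw[-sqrt(2*w**2 + 1)/3] = -2*w/(3*sqrt(2*w**2 + 1)) = f(w).

An antiderivative is F(w) = -sqrt(2*w**2 + 1)/3.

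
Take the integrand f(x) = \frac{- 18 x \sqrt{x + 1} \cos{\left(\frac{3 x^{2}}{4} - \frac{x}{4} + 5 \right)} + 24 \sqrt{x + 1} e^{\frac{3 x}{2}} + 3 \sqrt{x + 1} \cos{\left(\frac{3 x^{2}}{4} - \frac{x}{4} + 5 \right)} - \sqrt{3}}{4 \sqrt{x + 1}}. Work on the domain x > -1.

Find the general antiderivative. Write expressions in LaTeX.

F(x) = - \frac{\sqrt{3 x + 3}}{2} + 4 e^{\frac{3 x}{2}} - 3 \sin{\left(\frac{3 x^{2}}{4} - \frac{x}{4} + 5 \right)} + C

Differentiate the proposed F(x) back; it has to land on f(x) exactly.
Check: d/dx[- \frac{\sqrt{3 x + 3}}{2} + 4 e^{\frac{3 x}{2}} - 3 \sin{\left(\frac{3 x^{2}}{4} - \frac{x}{4} + 5 \right)}] = \frac{- 18 x \sqrt{x + 1} \cos{\left(\frac{3 x^{2}}{4} - \frac{x}{4} + 5 \right)} + 24 \sqrt{x + 1} e^{\frac{3 x}{2}} + 3 \sqrt{x + 1} \cos{\left(\frac{3 x^{2}}{4} - \frac{x}{4} + 5 \right)} - \sqrt{3}}{4 \sqrt{x + 1}} = f(x).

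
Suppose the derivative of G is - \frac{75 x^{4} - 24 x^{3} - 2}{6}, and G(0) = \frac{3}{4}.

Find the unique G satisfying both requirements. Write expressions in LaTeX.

The proposed G(x) is checked by its d/dx: the result must match the given G'(x).
A general antiderivative is - \frac{5 x^{5}}{2} + x^{4} + \frac{x}{3} + \frac{1}{4} + C.
The condition gives C = \frac{3}{4} - (\frac{1}{4}) = \frac{1}{2}.
So G(x) = - \frac{5 x^{5}}{2} + x^{4} + \frac{x}{3} + \frac{3}{4}.
Check: d/dx[- \frac{5 x^{5}}{2} + x^{4} + \frac{x}{3} + \frac{3}{4}] = - \frac{25 x^{4}}{2} + 4 x^{3} + \frac{1}{3}, which equals G'(x).

G(x) = - \frac{5 x^{5}}{2} + x^{4} + \frac{x}{3} + \frac{3}{4}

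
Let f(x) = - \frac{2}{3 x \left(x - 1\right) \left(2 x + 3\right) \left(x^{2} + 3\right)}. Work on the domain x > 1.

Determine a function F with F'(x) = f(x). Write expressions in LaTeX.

An antiderivative is F(x) = \frac{280 \log{\left(x \right)} - 126 \log{\left(x - 1 \right)} - 64 \log{\left(x + \frac{3}{2} \right)} - 45 \log{\left(x^{2} + 3 \right)} + 10 \sqrt{3} \operatorname{atan}{\left(\frac{\sqrt{3} x}{3} \right)}}{3780}.

The denominator factors as 3 x \left(x - 1\right) \left(2 x + 3\right) \left(x^{2} + 3\right); partial fractions split f into directly integrable pieces: - \frac{3 x - 1}{126 \left(x^{2} + 3\right)} - \frac{32}{945 \left(2 x + 3\right)} - \frac{1}{30 \left(x - 1\right)} + \frac{2}{27 x}.
Check: d/dx[\frac{280 \log{\left(x \right)} - 126 \log{\left(x - 1 \right)} - 64 \log{\left(x + \frac{3}{2} \right)} - 45 \log{\left(x^{2} + 3 \right)} + 10 \sqrt{3} \operatorname{atan}{\left(\frac{\sqrt{3} x}{3} \right)}}{3780}] = - \frac{2}{6 x^{5} + 3 x^{4} + 9 x^{3} + 9 x^{2} - 27 x}, which equals f(x).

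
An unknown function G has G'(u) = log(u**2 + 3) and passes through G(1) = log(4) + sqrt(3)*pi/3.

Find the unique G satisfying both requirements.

G(u) = u*log(u**2 + 3) - 2*u + 2*sqrt(3)*atan(sqrt(3)*u/3) + 2

For G(u) to be correct, d/du[G] must agree with the stated G'(u) identically.
A general antiderivative is u*log(u**2 + 3) - 2*u + 2*sqrt(3)*atan(sqrt(3)*u/3) + C.
The condition gives C = log(4) + sqrt(3)*pi/3 - (-2 + log(4) + sqrt(3)*pi/3) = 2.
So G(u) = u*log(u**2 + 3) - 2*u + 2*sqrt(3)*atan(sqrt(3)*u/3) + 2.
Check: d/du[u*log(u**2 + 3) - 2*u + 2*sqrt(3)*atan(sqrt(3)*u/3) + 2] = log(u**2 + 3) = G'(u).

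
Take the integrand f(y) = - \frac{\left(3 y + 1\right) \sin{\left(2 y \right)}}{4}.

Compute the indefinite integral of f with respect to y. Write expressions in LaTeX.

An antiderivative F(y) passes only if d/dy[F] lands on f(y) exactly.
Check: d/dy[\frac{3 y \cos{\left(2 y \right)}}{8} - \frac{3 \sin{\left(2 y \right)}}{16} + \frac{\cos{\left(2 y \right)}}{8}] = - \frac{3 y \sin{\left(2 y \right)}}{4} - \frac{\sin{\left(2 y \right)}}{4}, which equals f(y).

F(y) = \frac{3 y \cos{\left(2 y \right)}}{8} - \frac{3 \sin{\left(2 y \right)}}{16} + \frac{\cos{\left(2 y \right)}}{8} + C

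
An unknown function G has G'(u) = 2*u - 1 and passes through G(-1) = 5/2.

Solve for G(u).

G(u) = u**2 - u + 1/2

A first test for any G(u): its u-derivative must equal the given G'(u).
A general antiderivative is u**2 - u + C.
The condition gives C = 5/2 - (2) = 1/2.
So G(u) = u**2 - u + 1/2.
Check: d/du[u**2 - u + 1/2] = 2*u - 1 = G'(u).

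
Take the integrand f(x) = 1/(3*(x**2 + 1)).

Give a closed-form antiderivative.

An antiderivative is F(x) = atan(x)/3.

Any candidate F(x) must reproduce f(x) exactly when differentiated.
Check: d/dx[atan(x)/3] = 1/(3*x**2 + 3), which equals f(x).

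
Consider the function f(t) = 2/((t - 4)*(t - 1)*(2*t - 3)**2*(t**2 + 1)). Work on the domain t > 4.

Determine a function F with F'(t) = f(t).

The denominator factors as (t - 4)*(t - 1)*(2*t - 3)**2*(t**2 + 1); partial fractions split f into directly integrable pieces: (61*t - 45)/(2873*(t**2 + 1)) + 2624/(4225*(2*t - 3)) - 32/(65*(2*t - 3)**2) - 1/(3*(t - 1)) + 2/(1275*(t - 4)).
Check: d/dt[(676*(2*t - 3)*log(t - 4) + 133824*(2*t - 3)*log(t - 3/2) - 143650*(2*t - 3)*log(t - 1) + 4575*(2*t - 3)*log(t**2 + 1) - 6750*(2*t - 3)*atan(t) + 106080)/(430950*(2*t - 3))] = 2/(4*t**6 - 32*t**5 + 89*t**4 - 125*t**3 + 121*t**2 - 93*t + 36), which equals f(t).

An antiderivative is F(t) = (676*(2*t - 3)*log(t - 4) + 133824*(2*t - 3)*log(t - 3/2) - 143650*(2*t - 3)*log(t - 1) + 4575*(2*t - 3)*log(t**2 + 1) - 6750*(2*t - 3)*atan(t) + 106080)/(430950*(2*t - 3)).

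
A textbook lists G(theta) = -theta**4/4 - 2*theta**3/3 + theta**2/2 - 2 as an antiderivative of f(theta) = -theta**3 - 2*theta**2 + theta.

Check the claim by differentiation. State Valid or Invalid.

d/dtheta[G] = -theta**3 - 2*theta**2 + theta
This equals f(theta) exactly, so the claim holds.

Valid: G'(theta) = f(theta).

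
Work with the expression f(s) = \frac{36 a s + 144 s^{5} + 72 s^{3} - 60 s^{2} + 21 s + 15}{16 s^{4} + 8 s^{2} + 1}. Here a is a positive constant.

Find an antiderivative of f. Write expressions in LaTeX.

An antiderivative is F(s) = \frac{3 \left(12 a s^{2} + 12 s^{4} - s^{2} + 10 s - 2\right)}{2 \left(4 s^{2} + 1\right)}.

f has the shape u'v + uv' for u = \frac{3}{2 s^{2} + \frac{1}{2}} and v = 3 a s^{2} + 3 s^{4} - \frac{s^{2}}{4} + \frac{5 s}{2} - \frac{1}{2} — it is the derivative of the product u*v.
Check: d/ds[\frac{3 \left(12 a s^{2} + 12 s^{4} - s^{2} + 10 s - 2\right)}{2 \left(4 s^{2} + 1\right)}] = \frac{36 a s + 144 s^{5} + 72 s^{3} - 60 s^{2} + 21 s + 15}{16 s^{4} + 8 s^{2} + 1} = f(s).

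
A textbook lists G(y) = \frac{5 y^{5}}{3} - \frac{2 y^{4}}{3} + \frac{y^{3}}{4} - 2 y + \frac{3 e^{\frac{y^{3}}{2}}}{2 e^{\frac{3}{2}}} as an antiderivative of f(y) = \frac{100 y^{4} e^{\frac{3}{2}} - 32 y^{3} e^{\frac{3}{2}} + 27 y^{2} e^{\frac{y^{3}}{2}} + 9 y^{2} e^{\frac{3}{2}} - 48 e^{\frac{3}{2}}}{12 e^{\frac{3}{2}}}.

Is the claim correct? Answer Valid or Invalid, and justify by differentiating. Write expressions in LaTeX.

d/dy[G] = \frac{100 y^{4} e^{\frac{3}{2}} - 32 y^{3} e^{\frac{3}{2}} + 27 y^{2} e^{\frac{y^{3}}{2}} + 9 y^{2} e^{\frac{3}{2}} - 24 e^{\frac{3}{2}}}{12 e^{\frac{3}{2}}}
d/dy[G] - f(y) = 2 != 0.

Invalid: d/dy[G] - f = 2, which is not 0.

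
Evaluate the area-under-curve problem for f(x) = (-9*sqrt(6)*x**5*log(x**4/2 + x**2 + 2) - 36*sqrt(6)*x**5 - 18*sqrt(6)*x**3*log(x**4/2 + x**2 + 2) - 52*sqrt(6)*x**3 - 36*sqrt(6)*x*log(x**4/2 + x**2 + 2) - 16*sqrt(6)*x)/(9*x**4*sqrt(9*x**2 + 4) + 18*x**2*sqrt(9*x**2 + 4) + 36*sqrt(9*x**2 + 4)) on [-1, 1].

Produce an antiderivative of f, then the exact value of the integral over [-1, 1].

f has the shape u'v + uv' for u = -2*sqrt(3*x**2/2 + 2/3)/3 and v = log(x**4/2 + x**2 + 2) — it is the derivative of the product u*v.
F(x) = -sqrt(6)*sqrt(9*x**2 + 4)*log(x**4/2 + x**2 + 2)/9 is an antiderivative of f.
Check: d/dx[-sqrt(6)*sqrt(9*x**2 + 4)*log(x**4/2 + x**2 + 2)/9] = (-9*sqrt(6)*x**5*log(x**4/2 + x**2 + 2) - 36*sqrt(6)*x**5 - 18*sqrt(6)*x**3*log(x**4/2 + x**2 + 2) - 52*sqrt(6)*x**3 - 36*sqrt(6)*x*log(x**4/2 + x**2 + 2) - 16*sqrt(6)*x)/(9*x**4*sqrt(9*x**2 + 4) + 18*x**2*sqrt(9*x**2 + 4) + 36*sqrt(9*x**2 + 4)) = f(x).
F(1) = -sqrt(78)*log(7/2)/9; F(-1) = -sqrt(78)*log(7/2)/9.
Integral = F(1) - F(-1) = 0.

Antiderivative: F(x) = -sqrt(6)*sqrt(9*x**2 + 4)*log(x**4/2 + x**2 + 2)/9; value = 0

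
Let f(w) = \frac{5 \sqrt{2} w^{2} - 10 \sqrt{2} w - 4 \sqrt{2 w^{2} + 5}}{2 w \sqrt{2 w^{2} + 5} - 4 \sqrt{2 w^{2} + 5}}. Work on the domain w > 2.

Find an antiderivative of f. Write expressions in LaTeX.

A candidate is checked by its d/dw: the result must match f(w).
Check: d/dw[- \frac{- 5 \sqrt{2} \sqrt{2 w^{2} + 5} + 8 \log{\left(\frac{3 w}{2} - 3 \right)}}{4}] = \frac{5 \sqrt{2} w^{2} - 10 \sqrt{2} w - 4 \sqrt{2 w^{2} + 5}}{2 w \sqrt{2 w^{2} + 5} - 4 \sqrt{2 w^{2} + 5}} = f(w).

An antiderivative is F(w) = - \frac{- 5 \sqrt{2} \sqrt{2 w^{2} + 5} + 8 \log{\left(\frac{3 w}{2} - 3 \right)}}{4}.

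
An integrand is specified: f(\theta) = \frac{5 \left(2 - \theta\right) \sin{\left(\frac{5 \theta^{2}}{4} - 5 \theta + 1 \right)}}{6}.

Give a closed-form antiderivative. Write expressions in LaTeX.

An antiderivative is F(\theta) = \frac{\cos{\left(\frac{5 \theta^{2}}{4} - 5 \theta + 1 \right)}}{3}.

The substitution u = \frac{5 \theta^{2}}{4} - 5 \theta + 1 works: f is exactly (dF/du)*(du/d\theta) for that inner function.
Check: d/d\theta[\frac{\cos{\left(\frac{5 \theta^{2}}{4} - 5 \theta + 1 \right)}}{3}] = - \frac{5 \theta \sin{\left(\frac{5 \theta^{2}}{4} - 5 \theta + 1 \right)}}{6} + \frac{5 \sin{\left(\frac{5 \theta^{2}}{4} - 5 \theta + 1 \right)}}{3}, which equals f(\theta).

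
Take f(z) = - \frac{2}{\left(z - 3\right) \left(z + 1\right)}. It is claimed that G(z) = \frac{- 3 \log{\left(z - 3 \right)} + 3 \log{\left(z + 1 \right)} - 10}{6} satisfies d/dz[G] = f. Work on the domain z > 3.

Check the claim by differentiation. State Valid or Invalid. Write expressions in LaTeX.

Valid: G'(z) = f(z).

d/dz[G] = - \frac{2}{z^{2} - 2 z - 3}
This equals f(z) exactly, so the claim holds.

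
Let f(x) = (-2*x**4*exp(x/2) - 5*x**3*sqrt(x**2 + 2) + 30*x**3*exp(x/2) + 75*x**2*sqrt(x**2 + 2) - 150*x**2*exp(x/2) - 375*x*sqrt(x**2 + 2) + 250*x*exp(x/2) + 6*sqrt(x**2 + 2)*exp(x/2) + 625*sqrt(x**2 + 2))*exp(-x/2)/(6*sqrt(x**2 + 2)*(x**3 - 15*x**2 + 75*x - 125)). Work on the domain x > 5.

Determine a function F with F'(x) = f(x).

An antiderivative is F(x) = (-2*(x - 5)**2*sqrt(x**2 + 2)*exp(x/2) + 10*(x - 5)**2 - 3*exp(x/2))*exp(-x/2)/(6*(x - 5)**2).

Whatever form F(x) takes, F'(x) = f(x) is non-negotiable.
Check: d/dx[(-2*(x - 5)**2*sqrt(x**2 + 2)*exp(x/2) + 10*(x - 5)**2 - 3*exp(x/2))*exp(-x/2)/(6*(x - 5)**2)] = (-2*x**4*exp(x/2) - 5*x**3*sqrt(x**2 + 2) + 30*x**3*exp(x/2) + 75*x**2*sqrt(x**2 + 2) - 150*x**2*exp(x/2) - 375*x*sqrt(x**2 + 2) + 250*x*exp(x/2) + 6*sqrt(x**2 + 2)*exp(x/2) + 625*sqrt(x**2 + 2))/(6*x**3*sqrt(x**2 + 2)*exp(x/2) - 90*x**2*sqrt(x**2 + 2)*exp(x/2) + 450*x*sqrt(x**2 + 2)*exp(x/2) - 750*sqrt(x**2 + 2)*exp(x/2)), which equals f(x).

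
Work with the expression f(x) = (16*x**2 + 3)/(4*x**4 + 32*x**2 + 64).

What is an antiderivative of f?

An antiderivative is F(x) = (67*x**2*atan(x/2) - 122*x + 268*atan(x/2))/(64*x**2 + 256).

A first test for any F(x): its x-derivative must equal f(x) identically.
Check: d/dx[(67*x**2*atan(x/2) - 122*x + 268*atan(x/2))/(64*x**2 + 256)] = (16*x**2 + 3)/(4*x**4 + 32*x**2 + 64) = f(x).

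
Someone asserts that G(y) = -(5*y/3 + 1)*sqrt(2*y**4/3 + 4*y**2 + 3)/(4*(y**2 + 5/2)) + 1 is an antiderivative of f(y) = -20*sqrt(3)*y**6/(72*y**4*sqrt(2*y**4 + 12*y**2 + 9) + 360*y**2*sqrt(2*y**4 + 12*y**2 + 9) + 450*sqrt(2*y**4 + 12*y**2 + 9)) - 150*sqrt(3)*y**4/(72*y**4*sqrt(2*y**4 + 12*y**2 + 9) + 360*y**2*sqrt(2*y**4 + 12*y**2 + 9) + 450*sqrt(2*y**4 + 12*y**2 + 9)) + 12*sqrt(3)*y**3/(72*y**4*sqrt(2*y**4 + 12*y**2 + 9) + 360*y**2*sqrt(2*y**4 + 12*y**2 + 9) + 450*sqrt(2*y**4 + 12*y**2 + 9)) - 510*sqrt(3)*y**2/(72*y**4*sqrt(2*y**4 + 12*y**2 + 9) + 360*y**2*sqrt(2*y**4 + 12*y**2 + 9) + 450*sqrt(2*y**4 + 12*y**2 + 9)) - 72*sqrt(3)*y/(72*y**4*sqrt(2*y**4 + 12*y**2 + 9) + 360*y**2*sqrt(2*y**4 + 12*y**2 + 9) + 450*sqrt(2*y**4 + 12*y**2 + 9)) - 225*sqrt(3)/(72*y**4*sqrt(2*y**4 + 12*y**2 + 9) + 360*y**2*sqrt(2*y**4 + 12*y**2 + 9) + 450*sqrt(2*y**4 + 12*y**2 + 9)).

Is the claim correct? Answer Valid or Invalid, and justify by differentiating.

Valid - differentiating G returns exactly f.

d/dy[G] = (-20*sqrt(3)*y**6 - 150*sqrt(3)*y**4 + 12*sqrt(3)*y**3 - 510*sqrt(3)*y**2 - 72*sqrt(3)*y - 225*sqrt(3))/(72*y**4*sqrt(2*y**4 + 12*y**2 + 9) + 360*y**2*sqrt(2*y**4 + 12*y**2 + 9) + 450*sqrt(2*y**4 + 12*y**2 + 9))
This equals f(y) exactly, so the claim holds.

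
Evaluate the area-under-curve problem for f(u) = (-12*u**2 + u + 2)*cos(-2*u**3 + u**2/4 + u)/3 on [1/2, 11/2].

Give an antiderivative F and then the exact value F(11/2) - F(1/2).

Antiderivative: F(u) = 2*sin(-2*u**3 + u**2/4 + u)/3; value = -2*sin(5/16)/3 - 2*sin(5115/16)/3

f matches the chain-rule pattern g'(h)*h' with inner function h(u) = -2*u**3 + u**2/4 + u; substituting w = h(u) collapses the integral.
F(u) = 2*sin(-2*u**3 + u**2/4 + u)/3 is an antiderivative of f.
Check: d/du[2*sin(-2*u**3 + u**2/4 + u)/3] = -4*u**2*cos(-2*u**3 + u**2/4 + u) + u*cos(-2*u**3 + u**2/4 + u)/3 + 2*cos(-2*u**3 + u**2/4 + u)/3, which equals f(u).
F(11/2) = -2*sin(5115/16)/3; F(1/2) = 2*sin(5/16)/3.
Integral = F(11/2) - F(1/2) = -2*sin(5/16)/3 - 2*sin(5115/16)/3.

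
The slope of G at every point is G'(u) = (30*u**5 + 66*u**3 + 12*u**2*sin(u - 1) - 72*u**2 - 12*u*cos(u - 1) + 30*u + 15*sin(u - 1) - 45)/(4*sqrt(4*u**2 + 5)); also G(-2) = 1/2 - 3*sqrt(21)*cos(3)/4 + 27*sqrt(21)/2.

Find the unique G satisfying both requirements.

Recognize the product-rule pattern: G'(u) = v'r + vr' with v = -3*sqrt(4*u**2 + 5)/2, r = -u**4/4 - u**2/2 + 3*u/2 + cos(u - 1)/2, so integration by parts undoes it.
A general antiderivative is -3*sqrt(4*u**2 + 5)*(-u**4/4 - u**2/2 + 3*u/2 + cos(u - 1)/2)/2 + C.
The condition gives C = 1/2 - 3*sqrt(21)*cos(3)/4 + 27*sqrt(21)/2 - (-3*sqrt(21)*cos(3)/4 + 27*sqrt(21)/2) = 1/2.
So G(u) = (-3*sqrt(4*u**2 + 5)*(-u**4 - 2*u**2 + 6*u + 2*cos(u - 1)) + 4)/8.
Check: d/du[(-3*sqrt(4*u**2 + 5)*(-u**4 - 2*u**2 + 6*u + 2*cos(u - 1)) + 4)/8] = (30*u**5 + 66*u**3 + 12*u**2*sin(u - 1) - 72*u**2 - 12*u*cos(u - 1) + 30*u + 15*sin(u - 1) - 45)/(4*sqrt(4*u**2 + 5)) = G'(u).

G(u) = (-3*sqrt(4*u**2 + 5)*(-u**4 - 2*u**2 + 6*u + 2*cos(u - 1)) + 4)/8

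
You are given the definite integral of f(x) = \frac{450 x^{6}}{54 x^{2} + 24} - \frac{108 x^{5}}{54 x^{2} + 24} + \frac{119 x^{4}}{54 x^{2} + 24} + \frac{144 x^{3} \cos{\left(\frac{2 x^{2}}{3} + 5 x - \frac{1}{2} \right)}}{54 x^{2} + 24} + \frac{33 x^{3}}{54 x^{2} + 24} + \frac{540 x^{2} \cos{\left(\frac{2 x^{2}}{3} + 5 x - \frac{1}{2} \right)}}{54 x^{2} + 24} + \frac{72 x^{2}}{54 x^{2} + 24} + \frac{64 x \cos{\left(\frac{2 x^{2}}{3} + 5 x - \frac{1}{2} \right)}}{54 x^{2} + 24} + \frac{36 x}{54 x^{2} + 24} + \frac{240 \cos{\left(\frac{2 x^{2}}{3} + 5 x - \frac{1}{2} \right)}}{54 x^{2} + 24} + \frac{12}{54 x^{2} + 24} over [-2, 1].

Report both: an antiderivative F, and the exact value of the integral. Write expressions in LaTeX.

Antiderivative: F(x) = \frac{20 x^{5} - 6 x^{4} - 6 x^{3} + 9 x^{2} + 24 x + 24 \sin{\left(\frac{2 x^{2}}{3} + 5 x - \frac{1}{2} \right)} - 12 \operatorname{atan}{\left(\frac{3 x}{2} \right)}}{12}; value = 2 \sin{\left(\frac{31}{6} \right)} - \operatorname{atan}{\left(3 \right)} - \operatorname{atan}{\left(\frac{3}{2} \right)} + 2 \sin{\left(\frac{47}{6} \right)} + \frac{247}{4}

The integrand splits into summands that can be handled one at a time.
F(x) = \frac{20 x^{5} - 6 x^{4} - 6 x^{3} + 9 x^{2} + 24 x + 24 \sin{\left(\frac{2 x^{2}}{3} + 5 x - \frac{1}{2} \right)} - 12 \operatorname{atan}{\left(\frac{3 x}{2} \right)}}{12} is an antiderivative of f.
Check: d/dx[\frac{20 x^{5} - 6 x^{4} - 6 x^{3} + 9 x^{2} + 24 x + 24 \sin{\left(\frac{2 x^{2}}{3} + 5 x - \frac{1}{2} \right)} - 12 \operatorname{atan}{\left(\frac{3 x}{2} \right)}}{12}] = \frac{450 x^{6} - 108 x^{5} + 119 x^{4} + 144 x^{3} \cos{\left(\frac{2 x^{2}}{3} + 5 x - \frac{1}{2} \right)} + 33 x^{3} + 540 x^{2} \cos{\left(\frac{2 x^{2}}{3} + 5 x - \frac{1}{2} \right)} + 72 x^{2} + 64 x \cos{\left(\frac{2 x^{2}}{3} + 5 x - \frac{1}{2} \right)} + 36 x + 240 \cos{\left(\frac{2 x^{2}}{3} + 5 x - \frac{1}{2} \right)} + 12}{54 x^{2} + 24}, which equals f(x).
F(1) = 2 \sin{\left(\frac{31}{6} \right)} - \operatorname{atan}{\left(\frac{3}{2} \right)} + \frac{41}{12}; F(-2) = - \frac{175}{3} - 2 \sin{\left(\frac{47}{6} \right)} + \operatorname{atan}{\left(3 \right)}.
Integral = F(1) - F(-2) = 2 \sin{\left(\frac{31}{6} \right)} - \operatorname{atan}{\left(3 \right)} - \operatorname{atan}{\left(\frac{3}{2} \right)} + 2 \sin{\left(\frac{47}{6} \right)} + \frac{247}{4}.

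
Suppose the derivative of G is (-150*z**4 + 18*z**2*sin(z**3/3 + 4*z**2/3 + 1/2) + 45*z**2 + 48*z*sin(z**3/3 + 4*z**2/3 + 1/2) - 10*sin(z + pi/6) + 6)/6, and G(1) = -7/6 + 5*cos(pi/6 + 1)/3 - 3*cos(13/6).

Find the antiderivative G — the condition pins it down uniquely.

Whatever form G(z) takes, its d/dz must return the stated G'(z).
A general antiderivative is -5*z**5 + 5*z**3/2 + z + 5*cos(z + pi/6)/3 - 3*cos(z**3/3 + 4*z**2/3 + 1/2) + 4/3 + C.
The condition gives C = -7/6 + 5*cos(pi/6 + 1)/3 - 3*cos(13/6) - (-1/6 + 5*cos(pi/6 + 1)/3 - 3*cos(13/6)) = -1.
So G(z) = -(30*z**5 - 15*z**3 - 6*z - 10*cos(z + pi/6) + 18*cos(z**3/3 + 4*z**2/3 + 1/2) - 2)/6.
Check: d/dz[-(30*z**5 - 15*z**3 - 6*z - 10*cos(z + pi/6) + 18*cos(z**3/3 + 4*z**2/3 + 1/2) - 2)/6] = -25*z**4 + 3*z**2*sin(z**3/3 + 4*z**2/3 + 1/2) + 15*z**2/2 + 8*z*sin(z**3/3 + 4*z**2/3 + 1/2) - 5*sin(z + pi/6)/3 + 1, which equals G'(z).

G(z) = -(30*z**5 - 15*z**3 - 6*z - 10*cos(z + pi/6) + 18*cos(z**3/3 + 4*z**2/3 + 1/2) - 2)/6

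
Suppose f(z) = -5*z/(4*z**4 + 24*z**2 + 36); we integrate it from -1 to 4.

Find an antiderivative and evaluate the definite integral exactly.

f matches the chain-rule pattern g'(h)*h' with inner function h(z) = 2*z**2 + 6; substituting u = h(z) collapses the integral.
F(z) = 5/(8*(z**2 + 3)) is an antiderivative of f.
Check: d/dz[5/(8*(z**2 + 3))] = -5*z/(4*z**4 + 24*z**2 + 36) = f(z).
F(4) = 5/152; F(-1) = 5/32.
Integral = F(4) - F(-1) = -75/608.

Antiderivative: F(z) = 5/(8*(z**2 + 3)); value = -75/608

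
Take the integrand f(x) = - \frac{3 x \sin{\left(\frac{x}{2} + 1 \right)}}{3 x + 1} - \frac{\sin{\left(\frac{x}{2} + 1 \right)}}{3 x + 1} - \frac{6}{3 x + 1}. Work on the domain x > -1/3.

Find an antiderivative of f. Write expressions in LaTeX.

Integrate term by term and add the pieces.
Check: d/dx[- 2 \log{\left(3 x + 1 \right)} + 2 \cos{\left(\frac{x}{2} + 1 \right)}] = \frac{- 3 x \sin{\left(\frac{x}{2} + 1 \right)} - \sin{\left(\frac{x}{2} + 1 \right)} - 6}{3 x + 1}, which equals f(x).

An antiderivative is F(x) = - 2 \log{\left(3 x + 1 \right)} + 2 \cos{\left(\frac{x}{2} + 1 \right)}.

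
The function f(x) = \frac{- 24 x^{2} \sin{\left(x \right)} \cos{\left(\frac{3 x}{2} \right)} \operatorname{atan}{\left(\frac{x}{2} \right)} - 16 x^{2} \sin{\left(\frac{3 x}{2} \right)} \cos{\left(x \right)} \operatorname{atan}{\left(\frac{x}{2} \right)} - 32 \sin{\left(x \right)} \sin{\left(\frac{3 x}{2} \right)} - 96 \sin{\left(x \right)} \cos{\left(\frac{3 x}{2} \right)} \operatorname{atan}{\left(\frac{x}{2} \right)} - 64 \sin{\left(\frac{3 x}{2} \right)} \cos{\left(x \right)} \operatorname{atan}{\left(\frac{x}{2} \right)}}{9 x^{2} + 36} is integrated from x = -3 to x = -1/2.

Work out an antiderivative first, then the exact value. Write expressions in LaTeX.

Check any antiderivative F(x) by computing F'(x) and comparing it with f(x).
F(x) = - \frac{16 \sin{\left(x \right)} \sin{\left(\frac{3 x}{2} \right)} \operatorname{atan}{\left(\frac{x}{2} \right)}}{9} is an antiderivative of f.
Check: d/dx[- \frac{16 \sin{\left(x \right)} \sin{\left(\frac{3 x}{2} \right)} \operatorname{atan}{\left(\frac{x}{2} \right)}}{9}] = \frac{- 24 x^{2} \sin{\left(x \right)} \cos{\left(\frac{3 x}{2} \right)} \operatorname{atan}{\left(\frac{x}{2} \right)} - 16 x^{2} \sin{\left(\frac{3 x}{2} \right)} \cos{\left(x \right)} \operatorname{atan}{\left(\frac{x}{2} \right)} - 32 \sin{\left(x \right)} \sin{\left(\frac{3 x}{2} \right)} - 96 \sin{\left(x \right)} \cos{\left(\frac{3 x}{2} \right)} \operatorname{atan}{\left(\frac{x}{2} \right)} - 64 \sin{\left(\frac{3 x}{2} \right)} \cos{\left(x \right)} \operatorname{atan}{\left(\frac{x}{2} \right)}}{9 x^{2} + 36} = f(x).
F(-1/2) = \frac{16 \sin{\left(\frac{1}{2} \right)} \sin{\left(\frac{3}{4} \right)} \operatorname{atan}{\left(\frac{1}{4} \right)}}{9}; F(-3) = \frac{16 \sin{\left(3 \right)} \sin{\left(\frac{9}{2} \right)} \operatorname{atan}{\left(\frac{3}{2} \right)}}{9}.
Integral = F(-1/2) - F(-3) = \frac{16 \sin{\left(\frac{1}{2} \right)} \sin{\left(\frac{3}{4} \right)} \operatorname{atan}{\left(\frac{1}{4} \right)}}{9} - \frac{16 \sin{\left(3 \right)} \sin{\left(\frac{9}{2} \right)} \operatorname{atan}{\left(\frac{3}{2} \right)}}{9}.

Antiderivative: F(x) = - \frac{16 \sin{\left(x \right)} \sin{\left(\frac{3 x}{2} \right)} \operatorname{atan}{\left(\frac{x}{2} \right)}}{9}; value = \frac{16 \sin{\left(\frac{1}{2} \right)} \sin{\left(\frac{3}{4} \right)} \operatorname{atan}{\left(\frac{1}{4} \right)}}{9} - \frac{16 \sin{\left(3 \right)} \sin{\left(\frac{9}{2} \right)} \operatorname{atan}{\left(\frac{3}{2} \right)}}{9}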